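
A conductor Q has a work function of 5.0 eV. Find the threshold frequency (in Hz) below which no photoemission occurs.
1.2090e+15 Hz

The threshold frequency is when the photon energy equals the work function:
hf₀ = φ

Solving for f₀:
f₀ = φ/h = (5.0 eV × 1.602×10⁻¹⁹ J/eV) / (6.626×10⁻³⁴ J·s)
f₀ = 1.2090e+15 Hz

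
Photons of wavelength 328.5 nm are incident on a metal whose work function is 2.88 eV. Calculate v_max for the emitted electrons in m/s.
5.6086e+05 m/s

First, find the maximum kinetic energy:
E_photon = hc/λ = 3.7743 eV
KE_max = E_photon - φ = 3.7743 - 2.88 = 0.8943 eV

Convert to Joules: KE_max = 0.8943 × 1.602×10⁻¹⁹ J = 1.4328e-19 J

Then use KE = ½mv² to find velocity:
v = √(2·KE/m) = √(2 × 1.4328e-19 J / 9.109e-31 kg)
v = 5.6086e+05 m/s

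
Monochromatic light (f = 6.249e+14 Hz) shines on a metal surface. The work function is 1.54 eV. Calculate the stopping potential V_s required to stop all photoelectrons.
1.0444 V

The stopping potential V_s satisfies: eV_s = KE_max

First, find KE_max using Einstein's equation:
E_photon = hf = (6.626×10⁻³⁴ J·s)(6.249e+14 Hz) = 2.5844 eV
KE_max = E_photon - φ = 2.5844 - 1.54 = 1.0444 eV

Since eV_s = KE_max:
V_s = KE_max/e = 1.0444 V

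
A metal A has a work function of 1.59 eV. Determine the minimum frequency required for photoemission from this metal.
3.8446e+14 Hz

The threshold frequency is when the photon energy equals the work function:
hf₀ = φ

Solving for f₀:
f₀ = φ/h = (1.59 eV × 1.602×10⁻¹⁹ J/eV) / (6.626×10⁻³⁴ J·s)
f₀ = 3.8446e+14 Hz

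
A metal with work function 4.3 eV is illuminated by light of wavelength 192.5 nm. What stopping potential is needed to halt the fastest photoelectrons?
2.1407 V

The stopping potential V_s satisfies: eV_s = KE_max

First, find KE_max using Einstein's equation:
E_photon = hc/λ = 6.4407 eV
KE_max = E_photon - φ = 6.4407 - 4.3 = 2.1407 eV

Since eV_s = KE_max:
V_s = KE_max/e = 2.1407 V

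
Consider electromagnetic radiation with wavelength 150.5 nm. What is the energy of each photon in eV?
8.2382 eV

Using E = hf = hc/λ:

E = hc/λ = (6.626×10⁻³⁴ J·s)(3×10⁸ m/s) / (150.5×10⁻⁹ m)
E = 8.2382 eV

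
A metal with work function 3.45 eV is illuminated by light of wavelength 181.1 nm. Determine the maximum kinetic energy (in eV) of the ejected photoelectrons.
3.3962 eV

Using Einstein's photoelectric equation: KE_max = hf - φ = hc/λ - φ

First, calculate the photon energy:
E_photon = hc/λ = (6.626×10⁻³⁴ J·s)(3×10⁸ m/s) / (181.1×10⁻⁹ m)
E_photon = 6.8462 eV

Then, the maximum kinetic energy:
KE_max = E_photon - φ = 6.8462 eV - 3.45 eV = 3.3962 eV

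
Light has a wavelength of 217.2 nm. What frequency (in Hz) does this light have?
1.3803e+15 Hz

Using the wave equation: c = fλ

Solving for frequency:
f = c/λ = (3×10⁸ m/s) / (217.2×10⁻⁹ m)
f = 1.3803e+15 Hz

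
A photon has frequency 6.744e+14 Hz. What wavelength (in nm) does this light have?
444.53 nm

Using the wave equation: c = fλ

Solving for wavelength:
λ = c/f = (3×10⁸ m/s) / (6.744e+14 Hz)
λ = 444.53 nm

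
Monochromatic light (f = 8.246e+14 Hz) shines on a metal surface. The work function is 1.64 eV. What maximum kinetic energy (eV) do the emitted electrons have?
1.7703 eV

Using Einstein's photoelectric equation: KE_max = hf - φ

First, calculate the photon energy:
E_photon = hf = (6.626×10⁻³⁴ J·s)(8.246e+14 Hz)
E_photon = 3.4103 eV

Then, the maximum kinetic energy:
KE_max = E_photon - φ = 3.4103 eV - 1.64 eV = 1.7703 eV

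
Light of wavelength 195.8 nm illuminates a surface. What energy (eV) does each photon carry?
6.3322 eV

Using E = hf = hc/λ:

E = hc/λ = (6.626×10⁻³⁴ J·s)(3×10⁸ m/s) / (195.8×10⁻⁹ m)
E = 6.3322 eV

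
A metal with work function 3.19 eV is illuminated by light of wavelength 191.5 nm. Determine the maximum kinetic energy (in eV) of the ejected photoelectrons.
3.2844 eV

Using Einstein's photoelectric equation: KE_max = hf - φ = hc/λ - φ

First, calculate the photon energy:
E_photon = hc/λ = (6.626×10⁻³⁴ J·s)(3×10⁸ m/s) / (191.5×10⁻⁹ m)
E_photon = 6.4744 eV

Then, the maximum kinetic energy:
KE_max = E_photon - φ = 6.4744 eV - 3.19 eV = 3.2844 eV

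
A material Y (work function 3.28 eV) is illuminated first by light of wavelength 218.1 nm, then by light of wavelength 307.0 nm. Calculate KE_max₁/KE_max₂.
3.1701

Using Einstein's equation: KE_max = hc/λ - φ

For λ₁ = 218.1 nm:
E₁ = hc/λ₁ = 5.6847 eV
KE₁ = E₁ - φ = 5.6847 - 3.28 = 2.4047 eV

For λ₂ = 307.0 nm:
E₂ = hc/λ₂ = 4.0386 eV
KE₂ = E₂ - φ = 4.0386 - 3.28 = 0.7586 eV

Ratio: KE₁/KE₂ = 2.4047/0.7586 = 3.1701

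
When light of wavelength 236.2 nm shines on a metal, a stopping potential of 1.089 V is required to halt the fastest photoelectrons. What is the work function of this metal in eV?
4.16 eV

The stopping potential gives the maximum kinetic energy: KE_max = eV_s = 1.089 eV

From Einstein's photoelectric equation: KE_max = hc/λ - φ
Rearranging: φ = hc/λ - KE_max

Calculate photon energy:
E_photon = hc/λ = (6.626×10⁻³⁴ J·s)(3×10⁸ m/s) / (236.2×10⁻⁹ m) = 5.2491 eV

Therefore:
φ = 5.2491 - 1.089 = 4.16 eV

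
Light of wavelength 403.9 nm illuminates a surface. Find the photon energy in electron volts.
3.0697 eV

Using E = hf = hc/λ:

E = hc/λ = (6.626×10⁻³⁴ J·s)(3×10⁸ m/s) / (403.9×10⁻⁹ m)
E = 3.0697 eV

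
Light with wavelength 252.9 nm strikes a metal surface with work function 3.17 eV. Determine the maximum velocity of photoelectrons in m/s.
7.8066e+05 m/s

First, find the maximum kinetic energy:
E_photon = hc/λ = 4.9025 eV
KE_max = E_photon - φ = 4.9025 - 3.17 = 1.7325 eV

Convert to Joules: KE_max = 1.7325 × 1.602×10⁻¹⁹ J = 2.7758e-19 J

Then use KE = ½mv² to find velocity:
v = √(2·KE/m) = √(2 × 2.7758e-19 J / 9.109e-31 kg)
v = 7.8066e+05 m/s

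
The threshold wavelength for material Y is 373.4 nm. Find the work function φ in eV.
3.32 eV

At the threshold wavelength, photon energy equals work function:
φ = hc/λ₀

Calculating:
φ = (6.626×10⁻³⁴ J·s)(3×10⁸ m/s) / (373.4×10⁻⁹ m)
φ = 3.32 eV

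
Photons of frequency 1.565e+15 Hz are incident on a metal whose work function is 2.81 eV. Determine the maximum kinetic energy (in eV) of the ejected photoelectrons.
3.6623 eV

Using Einstein's photoelectric equation: KE_max = hf - φ

First, calculate the photon energy:
E_photon = hf = (6.626×10⁻³⁴ J·s)(1.565e+15 Hz)
E_photon = 6.4723 eV

Then, the maximum kinetic energy:
KE_max = E_photon - φ = 6.4723 eV - 2.81 eV = 3.6623 eV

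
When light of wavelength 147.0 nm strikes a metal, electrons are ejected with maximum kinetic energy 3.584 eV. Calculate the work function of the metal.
4.85 eV

From Einstein's photoelectric equation: KE_max = hf - φ = hc/λ - φ

Rearranging for φ:
φ = hc/λ - KE_max

Calculate photon energy:
E_photon = hc/λ = 8.4343 eV

Therefore:
φ = 8.4343 - 3.584 = 4.85 eV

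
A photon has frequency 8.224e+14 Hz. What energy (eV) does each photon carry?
3.4012 eV

Using E = hf:

E = hf = (6.626×10⁻³⁴ J·s)(8.224e+14 Hz)
E = 3.4012 eV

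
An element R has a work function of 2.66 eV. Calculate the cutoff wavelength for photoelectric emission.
466.11 nm

The threshold wavelength is when the photon energy equals the work function:
hc/λ₀ = φ

Solving for λ₀:
λ₀ = hc/φ = (6.626×10⁻³⁴ J·s)(3×10⁸ m/s) / (2.66 eV × 1.602×10⁻¹⁹ J/eV)
λ₀ = 466.11 nm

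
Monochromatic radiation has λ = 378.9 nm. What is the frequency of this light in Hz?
7.9122e+14 Hz

Using the wave equation: c = fλ

Solving for frequency:
f = c/λ = (3×10⁸ m/s) / (378.9×10⁻⁹ m)
f = 7.9122e+14 Hz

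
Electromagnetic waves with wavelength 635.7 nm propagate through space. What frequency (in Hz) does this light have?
4.7159e+14 Hz

Using the wave equation: c = fλ

Solving for frequency:
f = c/λ = (3×10⁸ m/s) / (635.7×10⁻⁹ m)
f = 4.7159e+14 Hz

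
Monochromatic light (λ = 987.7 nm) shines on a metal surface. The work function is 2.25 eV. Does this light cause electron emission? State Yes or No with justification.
No

For photoemission, the photon energy must exceed the work function.

Photon energy: E = hc/λ = 1.2553 eV
Work function: φ = 2.25 eV

Since E_photon (1.2553 eV) < φ (2.25 eV), photoemission will NOT occur.
The threshold wavelength is λ₀ = hc/φ = 551.0 nm.
Since 987.7 nm > 551.0 nm, the photons lack sufficient energy.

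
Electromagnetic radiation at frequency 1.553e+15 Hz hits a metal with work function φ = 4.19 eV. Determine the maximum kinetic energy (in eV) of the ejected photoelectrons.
2.2327 eV

Using Einstein's photoelectric equation: KE_max = hf - φ

First, calculate the photon energy:
E_photon = hf = (6.626×10⁻³⁴ J·s)(1.553e+15 Hz)
E_photon = 6.4227 eV

Then, the maximum kinetic energy:
KE_max = E_photon - φ = 6.4227 eV - 4.19 eV = 2.2327 eV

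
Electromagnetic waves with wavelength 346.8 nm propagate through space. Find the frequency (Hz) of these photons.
8.6445e+14 Hz

Using the wave equation: c = fλ

Solving for frequency:
f = c/λ = (3×10⁸ m/s) / (346.8×10⁻⁹ m)
f = 8.6445e+14 Hz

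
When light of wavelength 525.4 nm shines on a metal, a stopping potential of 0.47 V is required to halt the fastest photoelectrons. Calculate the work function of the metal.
1.89 eV

The stopping potential gives the maximum kinetic energy: KE_max = eV_s = 0.47 eV

From Einstein's photoelectric equation: KE_max = hc/λ - φ
Rearranging: φ = hc/λ - KE_max

Calculate photon energy:
E_photon = hc/λ = (6.626×10⁻³⁴ J·s)(3×10⁸ m/s) / (525.4×10⁻⁹ m) = 2.3598 eV

Therefore:
φ = 2.3598 - 0.47 = 1.89 eV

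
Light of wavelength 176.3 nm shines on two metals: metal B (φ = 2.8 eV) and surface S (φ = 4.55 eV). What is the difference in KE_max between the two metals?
1.7500 eV

Using KE_max = hc/λ - φ for each metal:

Photon energy: E = hc/λ = 7.0326 eV

For metal B (φ₁ = 2.8 eV):
KE₁ = E - φ₁ = 7.0326 - 2.8 = 4.2326 eV

For surface S (φ₂ = 4.55 eV):
KE₂ = E - φ₂ = 7.0326 - 4.55 = 2.4826 eV

Difference:
ΔKE = KE₁ - KE₂ = 4.2326 - 2.4826 = 1.7500 eV

Note: The difference equals the difference in work functions: 4.55 - 2.8 = 1.75 eV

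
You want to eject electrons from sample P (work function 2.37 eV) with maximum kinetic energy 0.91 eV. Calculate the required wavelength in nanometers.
378.00 nm

From Einstein's equation: KE_max = hc/λ - φ

Rearranging for λ:
hc/λ = KE_max + φ
λ = hc/(KE_max + φ)

Required photon energy:
E_photon = KE_max + φ = 0.91 + 2.37 = 3.28 eV

Required wavelength:
λ = hc/E_photon = (6.626×10⁻³⁴)(3×10⁸) / (3.28 × 1.602×10⁻¹⁹)
λ = 378.00 nm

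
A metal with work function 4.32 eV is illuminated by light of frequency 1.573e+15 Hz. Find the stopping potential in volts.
2.1854 V

The stopping potential V_s satisfies: eV_s = KE_max

First, find KE_max using Einstein's equation:
E_photon = hf = (6.626×10⁻³⁴ J·s)(1.573e+15 Hz) = 6.5054 eV
KE_max = E_photon - φ = 6.5054 - 4.32 = 2.1854 eV

Since eV_s = KE_max:
V_s = KE_max/e = 2.1854 V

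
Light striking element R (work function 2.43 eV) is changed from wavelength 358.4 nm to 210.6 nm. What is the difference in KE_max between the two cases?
2.4278 eV

Using Einstein's equation: KE_max = hc/λ - φ

For λ₁ = 358.4 nm:
KE₁ = hc/λ₁ - φ = 3.4594 - 2.43 = 1.0294 eV

For λ₂ = 210.6 nm:
KE₂ = hc/λ₂ - φ = 5.8872 - 2.43 = 3.4572 eV

Change in KE:
ΔKE = KE₂ - KE₁ = 3.4572 - 1.0294 = 2.4278 eV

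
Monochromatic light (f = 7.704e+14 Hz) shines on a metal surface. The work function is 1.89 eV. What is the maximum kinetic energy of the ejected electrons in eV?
1.2961 eV

Using Einstein's photoelectric equation: KE_max = hf - φ

First, calculate the photon energy:
E_photon = hf = (6.626×10⁻³⁴ J·s)(7.704e+14 Hz)
E_photon = 3.1861 eV

Then, the maximum kinetic energy:
KE_max = E_photon - φ = 3.1861 eV - 1.89 eV = 1.2961 eV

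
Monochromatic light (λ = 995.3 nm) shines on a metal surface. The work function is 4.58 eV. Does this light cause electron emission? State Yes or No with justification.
No

For photoemission, the photon energy must exceed the work function.

Photon energy: E = hc/λ = 1.2457 eV
Work function: φ = 4.58 eV

Since E_photon (1.2457 eV) < φ (4.58 eV), photoemission will NOT occur.
The threshold wavelength is λ₀ = hc/φ = 270.7 nm.
Since 995.3 nm > 270.7 nm, the photons lack sufficient energy.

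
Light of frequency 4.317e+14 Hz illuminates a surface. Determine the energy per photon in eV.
1.7854 eV

Using E = hf:

E = hf = (6.626×10⁻³⁴ J·s)(4.317e+14 Hz)
E = 1.7854 eV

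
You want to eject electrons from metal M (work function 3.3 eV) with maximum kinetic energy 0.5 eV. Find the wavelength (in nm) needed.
326.27 nm

From Einstein's equation: KE_max = hc/λ - φ

Rearranging for λ:
hc/λ = KE_max + φ
λ = hc/(KE_max + φ)

Required photon energy:
E_photon = KE_max + φ = 0.5 + 3.3 = 3.80 eV

Required wavelength:
λ = hc/E_photon = (6.626×10⁻³⁴)(3×10⁸) / (3.80 × 1.602×10⁻¹⁹)
λ = 326.27 nm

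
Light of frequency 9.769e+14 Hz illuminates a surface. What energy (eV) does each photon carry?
4.0401 eV

Using E = hf:

E = hf = (6.626×10⁻³⁴ J·s)(9.769e+14 Hz)
E = 4.0401 eV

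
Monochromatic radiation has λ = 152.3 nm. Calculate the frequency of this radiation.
1.9684e+15 Hz

Using the wave equation: c = fλ

Solving for frequency:
f = c/λ = (3×10⁸ m/s) / (152.3×10⁻⁹ m)
f = 1.9684e+15 Hz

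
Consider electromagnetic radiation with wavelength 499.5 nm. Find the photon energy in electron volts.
2.4822 eV

Using E = hf = hc/λ:

E = hc/λ = (6.626×10⁻³⁴ J·s)(3×10⁸ m/s) / (499.5×10⁻⁹ m)
E = 2.4822 eV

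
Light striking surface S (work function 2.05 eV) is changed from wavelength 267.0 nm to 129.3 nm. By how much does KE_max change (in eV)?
4.9453 eV

Using Einstein's equation: KE_max = hc/λ - φ

For λ₁ = 267.0 nm:
KE₁ = hc/λ₁ - φ = 4.6436 - 2.05 = 2.5936 eV

For λ₂ = 129.3 nm:
KE₂ = hc/λ₂ - φ = 9.5889 - 2.05 = 7.5389 eV

Change in KE:
ΔKE = KE₂ - KE₁ = 7.5389 - 2.5936 = 4.9453 eV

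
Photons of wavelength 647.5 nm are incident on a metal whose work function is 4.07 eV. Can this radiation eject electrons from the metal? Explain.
No

For photoemission, the photon energy must exceed the work function.

Photon energy: E = hc/λ = 1.9148 eV
Work function: φ = 4.07 eV

Since E_photon (1.9148 eV) < φ (4.07 eV), photoemission will NOT occur.
The threshold wavelength is λ₀ = hc/φ = 304.6 nm.
Since 647.5 nm > 304.6 nm, the photons lack sufficient energy.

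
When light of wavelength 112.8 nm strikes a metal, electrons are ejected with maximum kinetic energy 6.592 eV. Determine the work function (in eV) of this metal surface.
4.40 eV

From Einstein's photoelectric equation: KE_max = hf - φ = hc/λ - φ

Rearranging for φ:
φ = hc/λ - KE_max

Calculate photon energy:
E_photon = hc/λ = 10.9915 eV

Therefore:
φ = 10.9915 - 6.592 = 4.40 eV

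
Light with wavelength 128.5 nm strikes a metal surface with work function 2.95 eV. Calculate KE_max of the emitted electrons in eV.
6.6986 eV

Using Einstein's photoelectric equation: KE_max = hf - φ = hc/λ - φ

First, calculate the photon energy:
E_photon = hc/λ = (6.626×10⁻³⁴ J·s)(3×10⁸ m/s) / (128.5×10⁻⁹ m)
E_photon = 9.6486 eV

Then, the maximum kinetic energy:
KE_max = E_photon - φ = 9.6486 eV - 2.95 eV = 6.6986 eV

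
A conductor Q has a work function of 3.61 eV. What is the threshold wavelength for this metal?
343.45 nm

The threshold wavelength is when the photon energy equals the work function:
hc/λ₀ = φ

Solving for λ₀:
λ₀ = hc/φ = (6.626×10⁻³⁴ J·s)(3×10⁸ m/s) / (3.61 eV × 1.602×10⁻¹⁹ J/eV)
λ₀ = 343.45 nm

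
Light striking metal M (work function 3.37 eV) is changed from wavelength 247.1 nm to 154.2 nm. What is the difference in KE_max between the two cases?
3.0229 eV

Using Einstein's equation: KE_max = hc/λ - φ

For λ₁ = 247.1 nm:
KE₁ = hc/λ₁ - φ = 5.0176 - 3.37 = 1.6476 eV

For λ₂ = 154.2 nm:
KE₂ = hc/λ₂ - φ = 8.0405 - 3.37 = 4.6705 eV

Change in KE:
ΔKE = KE₂ - KE₁ = 4.6705 - 1.6476 = 3.0229 eV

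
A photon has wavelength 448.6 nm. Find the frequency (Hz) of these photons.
6.6828e+14 Hz

Using the wave equation: c = fλ

Solving for frequency:
f = c/λ = (3×10⁸ m/s) / (448.6×10⁻⁹ m)
f = 6.6828e+14 Hz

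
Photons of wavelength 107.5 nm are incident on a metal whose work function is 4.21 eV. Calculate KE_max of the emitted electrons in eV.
7.3234 eV

Using Einstein's photoelectric equation: KE_max = hf - φ = hc/λ - φ

First, calculate the photon energy:
E_photon = hc/λ = (6.626×10⁻³⁴ J·s)(3×10⁸ m/s) / (107.5×10⁻⁹ m)
E_photon = 11.5334 eV

Then, the maximum kinetic energy:
KE_max = E_photon - φ = 11.5334 eV - 4.21 eV = 7.3234 eV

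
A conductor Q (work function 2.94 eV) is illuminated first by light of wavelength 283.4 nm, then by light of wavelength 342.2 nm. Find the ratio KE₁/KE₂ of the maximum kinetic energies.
2.1004

Using Einstein's equation: KE_max = hc/λ - φ

For λ₁ = 283.4 nm:
E₁ = hc/λ₁ = 4.3749 eV
KE₁ = E₁ - φ = 4.3749 - 2.94 = 1.4349 eV

For λ₂ = 342.2 nm:
E₂ = hc/λ₂ = 3.6232 eV
KE₂ = E₂ - φ = 3.6232 - 2.94 = 0.6832 eV

Ratio: KE₁/KE₂ = 1.4349/0.6832 = 2.1004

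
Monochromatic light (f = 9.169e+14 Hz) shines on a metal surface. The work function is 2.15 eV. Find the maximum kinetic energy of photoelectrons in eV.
1.6420 eV

Using Einstein's photoelectric equation: KE_max = hf - φ

First, calculate the photon energy:
E_photon = hf = (6.626×10⁻³⁴ J·s)(9.169e+14 Hz)
E_photon = 3.7920 eV

Then, the maximum kinetic energy:
KE_max = E_photon - φ = 3.7920 eV - 2.15 eV = 1.6420 eV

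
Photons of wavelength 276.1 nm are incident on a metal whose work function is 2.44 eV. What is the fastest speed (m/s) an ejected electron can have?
8.4930e+05 m/s

First, find the maximum kinetic energy:
E_photon = hc/λ = 4.4906 eV
KE_max = E_photon - φ = 4.4906 - 2.44 = 2.0506 eV

Convert to Joules: KE_max = 2.0506 × 1.602×10⁻¹⁹ J = 3.2853e-19 J

Then use KE = ½mv² to find velocity:
v = √(2·KE/m) = √(2 × 3.2853e-19 J / 9.109e-31 kg)
v = 8.4930e+05 m/s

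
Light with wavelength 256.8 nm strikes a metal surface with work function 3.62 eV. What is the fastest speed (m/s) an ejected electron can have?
6.5188e+05 m/s

First, find the maximum kinetic energy:
E_photon = hc/λ = 4.8280 eV
KE_max = E_photon - φ = 4.8280 - 3.62 = 1.2080 eV

Convert to Joules: KE_max = 1.2080 × 1.602×10⁻¹⁹ J = 1.9355e-19 J

Then use KE = ½mv² to find velocity:
v = √(2·KE/m) = √(2 × 1.9355e-19 J / 9.109e-31 kg)
v = 6.5188e+05 m/s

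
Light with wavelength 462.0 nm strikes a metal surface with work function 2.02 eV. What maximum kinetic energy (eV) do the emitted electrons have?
0.6636 eV

Using Einstein's photoelectric equation: KE_max = hf - φ = hc/λ - φ

First, calculate the photon energy:
E_photon = hc/λ = (6.626×10⁻³⁴ J·s)(3×10⁸ m/s) / (462.0×10⁻⁹ m)
E_photon = 2.6836 eV

Then, the maximum kinetic energy:
KE_max = E_photon - φ = 2.6836 eV - 2.02 eV = 0.6636 eV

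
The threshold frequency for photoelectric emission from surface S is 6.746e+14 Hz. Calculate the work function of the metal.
2.79 eV

At the threshold frequency, photon energy equals work function:
φ = hf₀

Calculating:
φ = (6.626×10⁻³⁴ J·s)(6.746e+14 Hz)
φ = 2.79 eV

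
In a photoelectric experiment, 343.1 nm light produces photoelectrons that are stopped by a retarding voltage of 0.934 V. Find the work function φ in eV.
2.68 eV

The stopping potential gives the maximum kinetic energy: KE_max = eV_s = 0.934 eV

From Einstein's photoelectric equation: KE_max = hc/λ - φ
Rearranging: φ = hc/λ - KE_max

Calculate photon energy:
E_photon = hc/λ = (6.626×10⁻³⁴ J·s)(3×10⁸ m/s) / (343.1×10⁻⁹ m) = 3.6136 eV

Therefore:
φ = 3.6136 - 0.934 = 2.68 eV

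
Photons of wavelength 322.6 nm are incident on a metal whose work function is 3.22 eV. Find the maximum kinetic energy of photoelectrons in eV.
0.6233 eV

Using Einstein's photoelectric equation: KE_max = hf - φ = hc/λ - φ

First, calculate the photon energy:
E_photon = hc/λ = (6.626×10⁻³⁴ J·s)(3×10⁸ m/s) / (322.6×10⁻⁹ m)
E_photon = 3.8433 eV

Then, the maximum kinetic energy:
KE_max = E_photon - φ = 3.8433 eV - 3.22 eV = 0.6233 eV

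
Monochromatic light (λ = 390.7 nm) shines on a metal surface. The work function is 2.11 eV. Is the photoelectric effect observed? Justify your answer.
Yes

For photoemission, the photon energy must exceed the work function.

Photon energy: E = hc/λ = 3.1734 eV
Work function: φ = 2.11 eV

Since E_photon (3.1734 eV) > φ (2.11 eV), photoemission WILL occur.
The threshold wavelength is λ₀ = hc/φ = 587.6 nm.
Since 390.7 nm < 587.6 nm, the light has sufficient energy.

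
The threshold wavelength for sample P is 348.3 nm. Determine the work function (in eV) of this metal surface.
3.56 eV

At the threshold wavelength, photon energy equals work function:
φ = hc/λ₀

Calculating:
φ = (6.626×10⁻³⁴ J·s)(3×10⁸ m/s) / (348.3×10⁻⁹ m)
φ = 3.56 eV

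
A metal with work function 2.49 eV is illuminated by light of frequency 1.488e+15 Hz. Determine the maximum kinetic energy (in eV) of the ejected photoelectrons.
3.6639 eV

Using Einstein's photoelectric equation: KE_max = hf - φ

First, calculate the photon energy:
E_photon = hf = (6.626×10⁻³⁴ J·s)(1.488e+15 Hz)
E_photon = 6.1539 eV

Then, the maximum kinetic energy:
KE_max = E_photon - φ = 6.1539 eV - 2.49 eV = 3.6639 eV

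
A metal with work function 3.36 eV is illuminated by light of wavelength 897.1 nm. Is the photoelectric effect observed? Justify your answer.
No

For photoemission, the photon energy must exceed the work function.

Photon energy: E = hc/λ = 1.3821 eV
Work function: φ = 3.36 eV

Since E_photon (1.3821 eV) < φ (3.36 eV), photoemission will NOT occur.
The threshold wavelength is λ₀ = hc/φ = 369.0 nm.
Since 897.1 nm > 369.0 nm, the photons lack sufficient energy.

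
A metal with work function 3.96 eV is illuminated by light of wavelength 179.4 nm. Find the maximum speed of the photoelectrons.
1.0189e+06 m/s

First, find the maximum kinetic energy:
E_photon = hc/λ = 6.9110 eV
KE_max = E_photon - φ = 6.9110 - 3.96 = 2.9510 eV

Convert to Joules: KE_max = 2.9510 × 1.602×10⁻¹⁹ J = 4.7281e-19 J

Then use KE = ½mv² to find velocity:
v = √(2·KE/m) = √(2 × 4.7281e-19 J / 9.109e-31 kg)
v = 1.0189e+06 m/s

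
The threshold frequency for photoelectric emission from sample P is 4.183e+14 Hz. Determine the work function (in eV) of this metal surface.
1.73 eV

At the threshold frequency, photon energy equals work function:
φ = hf₀

Calculating:
φ = (6.626×10⁻³⁴ J·s)(4.183e+14 Hz)
φ = 1.73 eV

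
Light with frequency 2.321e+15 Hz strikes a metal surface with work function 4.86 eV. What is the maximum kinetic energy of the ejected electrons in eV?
4.7389 eV

Using Einstein's photoelectric equation: KE_max = hf - φ

First, calculate the photon energy:
E_photon = hf = (6.626×10⁻³⁴ J·s)(2.321e+15 Hz)
E_photon = 9.5989 eV

Then, the maximum kinetic energy:
KE_max = E_photon - φ = 9.5989 eV - 4.86 eV = 4.7389 eV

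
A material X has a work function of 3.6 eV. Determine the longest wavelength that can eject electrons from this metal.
344.40 nm

The threshold wavelength is when the photon energy equals the work function:
hc/λ₀ = φ

Solving for λ₀:
λ₀ = hc/φ = (6.626×10⁻³⁴ J·s)(3×10⁸ m/s) / (3.6 eV × 1.602×10⁻¹⁹ J/eV)
λ₀ = 344.40 nm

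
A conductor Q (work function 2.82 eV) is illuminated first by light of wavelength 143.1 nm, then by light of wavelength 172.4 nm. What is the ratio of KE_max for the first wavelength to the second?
1.3368

Using Einstein's equation: KE_max = hc/λ - φ

For λ₁ = 143.1 nm:
E₁ = hc/λ₁ = 8.6642 eV
KE₁ = E₁ - φ = 8.6642 - 2.82 = 5.8442 eV

For λ₂ = 172.4 nm:
E₂ = hc/λ₂ = 7.1917 eV
KE₂ = E₂ - φ = 7.1917 - 2.82 = 4.3717 eV

Ratio: KE₁/KE₂ = 5.8442/4.3717 = 1.3368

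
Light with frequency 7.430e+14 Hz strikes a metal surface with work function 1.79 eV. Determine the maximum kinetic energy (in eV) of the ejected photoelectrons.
1.2828 eV

Using Einstein's photoelectric equation: KE_max = hf - φ

First, calculate the photon energy:
E_photon = hf = (6.626×10⁻³⁴ J·s)(7.430e+14 Hz)
E_photon = 3.0728 eV

Then, the maximum kinetic energy:
KE_max = E_photon - φ = 3.0728 eV - 1.79 eV = 1.2828 eV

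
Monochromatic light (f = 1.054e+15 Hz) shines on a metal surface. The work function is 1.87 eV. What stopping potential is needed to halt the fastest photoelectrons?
2.4890 V

The stopping potential V_s satisfies: eV_s = KE_max

First, find KE_max using Einstein's equation:
E_photon = hf = (6.626×10⁻³⁴ J·s)(1.054e+15 Hz) = 4.3590 eV
KE_max = E_photon - φ = 4.3590 - 1.87 = 2.4890 eV

Since eV_s = KE_max:
V_s = KE_max/e = 2.4890 V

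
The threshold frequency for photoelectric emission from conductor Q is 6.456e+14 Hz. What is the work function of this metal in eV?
2.67 eV

At the threshold frequency, photon energy equals work function:
φ = hf₀

Calculating:
φ = (6.626×10⁻³⁴ J·s)(6.456e+14 Hz)
φ = 2.67 eV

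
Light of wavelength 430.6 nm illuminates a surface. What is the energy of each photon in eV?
2.8793 eV

Using E = hf = hc/λ:

E = hc/λ = (6.626×10⁻³⁴ J·s)(3×10⁸ m/s) / (430.6×10⁻⁹ m)
E = 2.8793 eV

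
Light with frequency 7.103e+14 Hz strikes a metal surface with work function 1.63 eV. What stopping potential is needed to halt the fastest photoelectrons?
1.3076 V

The stopping potential V_s satisfies: eV_s = KE_max

First, find KE_max using Einstein's equation:
E_photon = hf = (6.626×10⁻³⁴ J·s)(7.103e+14 Hz) = 2.9376 eV
KE_max = E_photon - φ = 2.9376 - 1.63 = 1.3076 eV

Since eV_s = KE_max:
V_s = KE_max/e = 1.3076 V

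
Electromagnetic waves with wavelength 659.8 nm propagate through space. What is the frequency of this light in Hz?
4.5437e+14 Hz

Using the wave equation: c = fλ

Solving for frequency:
f = c/λ = (3×10⁸ m/s) / (659.8×10⁻⁹ m)
f = 4.5437e+14 Hz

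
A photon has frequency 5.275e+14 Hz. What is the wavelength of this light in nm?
568.33 nm

Using the wave equation: c = fλ

Solving for wavelength:
λ = c/f = (3×10⁸ m/s) / (5.275e+14 Hz)
λ = 568.33 nm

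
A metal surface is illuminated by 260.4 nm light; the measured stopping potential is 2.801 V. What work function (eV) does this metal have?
1.96 eV

The stopping potential gives the maximum kinetic energy: KE_max = eV_s = 2.801 eV

From Einstein's photoelectric equation: KE_max = hc/λ - φ
Rearranging: φ = hc/λ - KE_max

Calculate photon energy:
E_photon = hc/λ = (6.626×10⁻³⁴ J·s)(3×10⁸ m/s) / (260.4×10⁻⁹ m) = 4.7613 eV

Therefore:
φ = 4.7613 - 2.801 = 1.96 eV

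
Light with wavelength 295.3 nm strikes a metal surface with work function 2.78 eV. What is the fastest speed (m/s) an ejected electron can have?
7.0640e+05 m/s

First, find the maximum kinetic energy:
E_photon = hc/λ = 4.1986 eV
KE_max = E_photon - φ = 4.1986 - 2.78 = 1.4186 eV

Convert to Joules: KE_max = 1.4186 × 1.602×10⁻¹⁹ J = 2.2728e-19 J

Then use KE = ½mv² to find velocity:
v = √(2·KE/m) = √(2 × 2.2728e-19 J / 9.109e-31 kg)
v = 7.0640e+05 m/s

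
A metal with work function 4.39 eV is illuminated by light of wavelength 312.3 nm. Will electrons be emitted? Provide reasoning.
No

For photoemission, the photon energy must exceed the work function.

Photon energy: E = hc/λ = 3.9700 eV
Work function: φ = 4.39 eV

Since E_photon (3.9700 eV) < φ (4.39 eV), photoemission will NOT occur.
The threshold wavelength is λ₀ = hc/φ = 282.4 nm.
Since 312.3 nm > 282.4 nm, the photons lack sufficient energy.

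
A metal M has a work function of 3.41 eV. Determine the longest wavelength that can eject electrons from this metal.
363.59 nm

The threshold wavelength is when the photon energy equals the work function:
hc/λ₀ = φ

Solving for λ₀:
λ₀ = hc/φ = (6.626×10⁻³⁴ J·s)(3×10⁸ m/s) / (3.41 eV × 1.602×10⁻¹⁹ J/eV)
λ₀ = 363.59 nm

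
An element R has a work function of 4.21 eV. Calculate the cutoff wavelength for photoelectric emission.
294.50 nm

The threshold wavelength is when the photon energy equals the work function:
hc/λ₀ = φ

Solving for λ₀:
λ₀ = hc/φ = (6.626×10⁻³⁴ J·s)(3×10⁸ m/s) / (4.21 eV × 1.602×10⁻¹⁹ J/eV)
λ₀ = 294.50 nm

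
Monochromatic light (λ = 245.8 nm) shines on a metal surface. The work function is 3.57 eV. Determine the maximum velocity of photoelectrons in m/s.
7.2010e+05 m/s

First, find the maximum kinetic energy:
E_photon = hc/λ = 5.0441 eV
KE_max = E_photon - φ = 5.0441 - 3.57 = 1.4741 eV

Convert to Joules: KE_max = 1.4741 × 1.602×10⁻¹⁹ J = 2.3618e-19 J

Then use KE = ½mv² to find velocity:
v = √(2·KE/m) = √(2 × 2.3618e-19 J / 9.109e-31 kg)
v = 7.2010e+05 m/s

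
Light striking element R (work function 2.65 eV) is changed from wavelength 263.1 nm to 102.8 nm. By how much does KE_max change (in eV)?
7.3483 eV

Using Einstein's equation: KE_max = hc/λ - φ

For λ₁ = 263.1 nm:
KE₁ = hc/λ₁ - φ = 4.7124 - 2.65 = 2.0624 eV

For λ₂ = 102.8 nm:
KE₂ = hc/λ₂ - φ = 12.0607 - 2.65 = 9.4107 eV

Change in KE:
ΔKE = KE₂ - KE₁ = 9.4107 - 2.0624 = 7.3483 eV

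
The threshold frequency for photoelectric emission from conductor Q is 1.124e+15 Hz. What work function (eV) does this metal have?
4.65 eV

At the threshold frequency, photon energy equals work function:
φ = hf₀

Calculating:
φ = (6.626×10⁻³⁴ J·s)(1.124e+15 Hz)
φ = 4.65 eV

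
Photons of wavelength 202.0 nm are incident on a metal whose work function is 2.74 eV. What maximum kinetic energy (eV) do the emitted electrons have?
3.3978 eV

Using Einstein's photoelectric equation: KE_max = hf - φ = hc/λ - φ

First, calculate the photon energy:
E_photon = hc/λ = (6.626×10⁻³⁴ J·s)(3×10⁸ m/s) / (202.0×10⁻⁹ m)
E_photon = 6.1378 eV

Then, the maximum kinetic energy:
KE_max = E_photon - φ = 6.1378 eV - 2.74 eV = 3.3978 eV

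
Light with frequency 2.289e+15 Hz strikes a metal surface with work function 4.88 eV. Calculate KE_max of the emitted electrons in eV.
4.5865 eV

Using Einstein's photoelectric equation: KE_max = hf - φ

First, calculate the photon energy:
E_photon = hf = (6.626×10⁻³⁴ J·s)(2.289e+15 Hz)
E_photon = 9.4665 eV

Then, the maximum kinetic energy:
KE_max = E_photon - φ = 9.4665 eV - 4.88 eV = 4.5865 eV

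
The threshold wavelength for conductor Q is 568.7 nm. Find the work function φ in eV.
2.18 eV

At the threshold wavelength, photon energy equals work function:
φ = hc/λ₀

Calculating:
φ = (6.626×10⁻³⁴ J·s)(3×10⁸ m/s) / (568.7×10⁻⁹ m)
φ = 2.18 eV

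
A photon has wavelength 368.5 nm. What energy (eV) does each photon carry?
3.3646 eV

Using E = hf = hc/λ:

E = hc/λ = (6.626×10⁻³⁴ J·s)(3×10⁸ m/s) / (368.5×10⁻⁹ m)
E = 3.3646 eV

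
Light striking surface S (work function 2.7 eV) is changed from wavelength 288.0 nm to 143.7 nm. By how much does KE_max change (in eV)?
4.3230 eV

Using Einstein's equation: KE_max = hc/λ - φ

For λ₁ = 288.0 nm:
KE₁ = hc/λ₁ - φ = 4.3050 - 2.7 = 1.6050 eV

For λ₂ = 143.7 nm:
KE₂ = hc/λ₂ - φ = 8.6280 - 2.7 = 5.9280 eV

Change in KE:
ΔKE = KE₂ - KE₁ = 5.9280 - 1.6050 = 4.3230 eV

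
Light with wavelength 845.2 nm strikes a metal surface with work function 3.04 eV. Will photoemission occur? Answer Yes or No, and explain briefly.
No

For photoemission, the photon energy must exceed the work function.

Photon energy: E = hc/λ = 1.4669 eV
Work function: φ = 3.04 eV

Since E_photon (1.4669 eV) < φ (3.04 eV), photoemission will NOT occur.
The threshold wavelength is λ₀ = hc/φ = 407.8 nm.
Since 845.2 nm > 407.8 nm, the photons lack sufficient energy.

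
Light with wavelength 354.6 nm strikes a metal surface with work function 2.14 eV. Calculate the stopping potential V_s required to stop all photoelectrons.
1.3565 V

The stopping potential V_s satisfies: eV_s = KE_max

First, find KE_max using Einstein's equation:
E_photon = hc/λ = 3.4965 eV
KE_max = E_photon - φ = 3.4965 - 2.14 = 1.3565 eV

Since eV_s = KE_max:
V_s = KE_max/e = 1.3565 V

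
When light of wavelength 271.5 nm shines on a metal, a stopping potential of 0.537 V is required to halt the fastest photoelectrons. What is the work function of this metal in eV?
4.03 eV

The stopping potential gives the maximum kinetic energy: KE_max = eV_s = 0.537 eV

From Einstein's photoelectric equation: KE_max = hc/λ - φ
Rearranging: φ = hc/λ - KE_max

Calculate photon energy:
E_photon = hc/λ = (6.626×10⁻³⁴ J·s)(3×10⁸ m/s) / (271.5×10⁻⁹ m) = 4.5666 eV

Therefore:
φ = 4.5666 - 0.537 = 4.03 eV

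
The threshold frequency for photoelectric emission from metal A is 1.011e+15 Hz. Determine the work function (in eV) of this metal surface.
4.18 eV

At the threshold frequency, photon energy equals work function:
φ = hf₀

Calculating:
φ = (6.626×10⁻³⁴ J·s)(1.011e+15 Hz)
φ = 4.18 eV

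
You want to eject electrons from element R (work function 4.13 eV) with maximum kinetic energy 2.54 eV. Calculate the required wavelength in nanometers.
185.88 nm

From Einstein's equation: KE_max = hc/λ - φ

Rearranging for λ:
hc/λ = KE_max + φ
λ = hc/(KE_max + φ)

Required photon energy:
E_photon = KE_max + φ = 2.54 + 4.13 = 6.67 eV

Required wavelength:
λ = hc/E_photon = (6.626×10⁻³⁴)(3×10⁸) / (6.67 × 1.602×10⁻¹⁹)
λ = 185.88 nm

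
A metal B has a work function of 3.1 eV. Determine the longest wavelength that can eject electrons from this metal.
399.95 nm

The threshold wavelength is when the photon energy equals the work function:
hc/λ₀ = φ

Solving for λ₀:
λ₀ = hc/φ = (6.626×10⁻³⁴ J·s)(3×10⁸ m/s) / (3.1 eV × 1.602×10⁻¹⁹ J/eV)
λ₀ = 399.95 nm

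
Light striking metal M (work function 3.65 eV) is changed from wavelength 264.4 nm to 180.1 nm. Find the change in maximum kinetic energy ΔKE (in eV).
2.1949 eV

Using Einstein's equation: KE_max = hc/λ - φ

For λ₁ = 264.4 nm:
KE₁ = hc/λ₁ - φ = 4.6893 - 3.65 = 1.0393 eV

For λ₂ = 180.1 nm:
KE₂ = hc/λ₂ - φ = 6.8842 - 3.65 = 3.2342 eV

Change in KE:
ΔKE = KE₂ - KE₁ = 3.2342 - 1.0393 = 2.1949 eV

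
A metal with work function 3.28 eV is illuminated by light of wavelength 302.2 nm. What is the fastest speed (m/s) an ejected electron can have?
5.3796e+05 m/s

First, find the maximum kinetic energy:
E_photon = hc/λ = 4.1027 eV
KE_max = E_photon - φ = 4.1027 - 3.28 = 0.8227 eV

Convert to Joules: KE_max = 0.8227 × 1.602×10⁻¹⁹ J = 1.3181e-19 J

Then use KE = ½mv² to find velocity:
v = √(2·KE/m) = √(2 × 1.3181e-19 J / 9.109e-31 kg)
v = 5.3796e+05 m/s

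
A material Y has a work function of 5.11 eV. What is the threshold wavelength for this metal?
242.63 nm

The threshold wavelength is when the photon energy equals the work function:
hc/λ₀ = φ

Solving for λ₀:
λ₀ = hc/φ = (6.626×10⁻³⁴ J·s)(3×10⁸ m/s) / (5.11 eV × 1.602×10⁻¹⁹ J/eV)
λ₀ = 242.63 nm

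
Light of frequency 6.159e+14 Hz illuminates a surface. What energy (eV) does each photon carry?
2.5472 eV

Using E = hf:

E = hf = (6.626×10⁻³⁴ J·s)(6.159e+14 Hz)
E = 2.5472 eV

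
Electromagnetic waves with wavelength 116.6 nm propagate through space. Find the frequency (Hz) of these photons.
2.5711e+15 Hz

Using the wave equation: c = fλ

Solving for frequency:
f = c/λ = (3×10⁸ m/s) / (116.6×10⁻⁹ m)
f = 2.5711e+15 Hz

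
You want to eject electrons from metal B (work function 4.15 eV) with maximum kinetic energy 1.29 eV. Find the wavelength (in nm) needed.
227.91 nm

From Einstein's equation: KE_max = hc/λ - φ

Rearranging for λ:
hc/λ = KE_max + φ
λ = hc/(KE_max + φ)

Required photon energy:
E_photon = KE_max + φ = 1.29 + 4.15 = 5.44 eV

Required wavelength:
λ = hc/E_photon = (6.626×10⁻³⁴)(3×10⁸) / (5.44 × 1.602×10⁻¹⁹)
λ = 227.91 nm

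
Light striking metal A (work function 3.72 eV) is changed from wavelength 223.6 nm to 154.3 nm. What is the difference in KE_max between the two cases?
2.4904 eV

Using Einstein's equation: KE_max = hc/λ - φ

For λ₁ = 223.6 nm:
KE₁ = hc/λ₁ - φ = 5.5449 - 3.72 = 1.8249 eV

For λ₂ = 154.3 nm:
KE₂ = hc/λ₂ - φ = 8.0353 - 3.72 = 4.3153 eV

Change in KE:
ΔKE = KE₂ - KE₁ = 4.3153 - 1.8249 = 2.4904 eV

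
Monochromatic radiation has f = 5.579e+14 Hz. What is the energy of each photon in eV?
2.3073 eV

Using E = hf:

E = hf = (6.626×10⁻³⁴ J·s)(5.579e+14 Hz)
E = 2.3073 eV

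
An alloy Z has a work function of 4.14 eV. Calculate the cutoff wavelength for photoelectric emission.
299.48 nm

The threshold wavelength is when the photon energy equals the work function:
hc/λ₀ = φ

Solving for λ₀:
λ₀ = hc/φ = (6.626×10⁻³⁴ J·s)(3×10⁸ m/s) / (4.14 eV × 1.602×10⁻¹⁹ J/eV)
λ₀ = 299.48 nm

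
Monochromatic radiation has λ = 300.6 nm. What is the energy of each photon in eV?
4.1246 eV

Using E = hf = hc/λ:

E = hc/λ = (6.626×10⁻³⁴ J·s)(3×10⁸ m/s) / (300.6×10⁻⁹ m)
E = 4.1246 eV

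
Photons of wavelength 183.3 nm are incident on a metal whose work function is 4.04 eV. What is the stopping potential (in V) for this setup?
2.7240 V

The stopping potential V_s satisfies: eV_s = KE_max

First, find KE_max using Einstein's equation:
E_photon = hc/λ = 6.7640 eV
KE_max = E_photon - φ = 6.7640 - 4.04 = 2.7240 eV

Since eV_s = KE_max:
V_s = KE_max/e = 2.7240 V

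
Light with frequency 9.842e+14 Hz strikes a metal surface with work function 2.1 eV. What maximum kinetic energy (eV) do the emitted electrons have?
1.9703 eV

Using Einstein's photoelectric equation: KE_max = hf - φ

First, calculate the photon energy:
E_photon = hf = (6.626×10⁻³⁴ J·s)(9.842e+14 Hz)
E_photon = 4.0703 eV

Then, the maximum kinetic energy:
KE_max = E_photon - φ = 4.0703 eV - 2.1 eV = 1.9703 eV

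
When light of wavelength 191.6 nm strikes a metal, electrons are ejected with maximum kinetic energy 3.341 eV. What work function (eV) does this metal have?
3.13 eV

From Einstein's photoelectric equation: KE_max = hf - φ = hc/λ - φ

Rearranging for φ:
φ = hc/λ - KE_max

Calculate photon energy:
E_photon = hc/λ = 6.4710 eV

Therefore:
φ = 6.4710 - 3.341 = 3.13 eV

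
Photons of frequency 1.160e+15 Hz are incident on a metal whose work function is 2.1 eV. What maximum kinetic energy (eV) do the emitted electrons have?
2.6974 eV

Using Einstein's photoelectric equation: KE_max = hf - φ

First, calculate the photon energy:
E_photon = hf = (6.626×10⁻³⁴ J·s)(1.160e+15 Hz)
E_photon = 4.7974 eV

Then, the maximum kinetic energy:
KE_max = E_photon - φ = 4.7974 eV - 2.1 eV = 2.6974 eV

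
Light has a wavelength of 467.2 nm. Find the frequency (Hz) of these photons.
6.4168e+14 Hz

Using the wave equation: c = fλ

Solving for frequency:
f = c/λ = (3×10⁸ m/s) / (467.2×10⁻⁹ m)
f = 6.4168e+14 Hz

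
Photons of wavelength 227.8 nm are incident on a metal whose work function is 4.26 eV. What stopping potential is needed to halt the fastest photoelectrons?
1.1827 V

The stopping potential V_s satisfies: eV_s = KE_max

First, find KE_max using Einstein's equation:
E_photon = hc/λ = 5.4427 eV
KE_max = E_photon - φ = 5.4427 - 4.26 = 1.1827 eV

Since eV_s = KE_max:
V_s = KE_max/e = 1.1827 V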